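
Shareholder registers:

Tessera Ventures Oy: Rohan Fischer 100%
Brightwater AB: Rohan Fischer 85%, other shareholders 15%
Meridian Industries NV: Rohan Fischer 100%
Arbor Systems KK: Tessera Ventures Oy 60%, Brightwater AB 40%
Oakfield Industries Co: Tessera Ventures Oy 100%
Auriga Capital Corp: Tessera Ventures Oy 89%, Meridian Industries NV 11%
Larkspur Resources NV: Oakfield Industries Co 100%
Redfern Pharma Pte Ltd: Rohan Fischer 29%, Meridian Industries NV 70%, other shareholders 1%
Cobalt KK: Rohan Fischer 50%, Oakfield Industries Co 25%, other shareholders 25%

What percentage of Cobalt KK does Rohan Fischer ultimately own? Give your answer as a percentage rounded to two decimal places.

Rohan reaches Cobalt along 2 paths.
Direct stake: 50% = 50%.
Via Tessera → Oakfield: 100% × 100% × 25% = 25%.
Total: 50% + 25% = 75%.
Rounded: 75.00%.

75.00%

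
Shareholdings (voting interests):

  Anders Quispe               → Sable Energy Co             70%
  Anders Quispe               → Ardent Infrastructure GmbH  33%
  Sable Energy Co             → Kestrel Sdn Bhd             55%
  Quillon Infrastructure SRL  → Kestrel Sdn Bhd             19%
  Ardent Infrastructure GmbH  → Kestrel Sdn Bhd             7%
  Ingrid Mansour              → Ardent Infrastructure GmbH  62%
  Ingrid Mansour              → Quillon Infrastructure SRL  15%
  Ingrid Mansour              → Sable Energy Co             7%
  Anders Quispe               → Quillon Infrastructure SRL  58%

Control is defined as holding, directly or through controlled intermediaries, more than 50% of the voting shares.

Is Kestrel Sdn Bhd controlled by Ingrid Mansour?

No

Ingrid holds 62% of Ardent, so Ingrid controls Ardent.
In Kestrel, Ingrid's side holds only 7%, not > 50%.
So Ingrid does not control Kestrel.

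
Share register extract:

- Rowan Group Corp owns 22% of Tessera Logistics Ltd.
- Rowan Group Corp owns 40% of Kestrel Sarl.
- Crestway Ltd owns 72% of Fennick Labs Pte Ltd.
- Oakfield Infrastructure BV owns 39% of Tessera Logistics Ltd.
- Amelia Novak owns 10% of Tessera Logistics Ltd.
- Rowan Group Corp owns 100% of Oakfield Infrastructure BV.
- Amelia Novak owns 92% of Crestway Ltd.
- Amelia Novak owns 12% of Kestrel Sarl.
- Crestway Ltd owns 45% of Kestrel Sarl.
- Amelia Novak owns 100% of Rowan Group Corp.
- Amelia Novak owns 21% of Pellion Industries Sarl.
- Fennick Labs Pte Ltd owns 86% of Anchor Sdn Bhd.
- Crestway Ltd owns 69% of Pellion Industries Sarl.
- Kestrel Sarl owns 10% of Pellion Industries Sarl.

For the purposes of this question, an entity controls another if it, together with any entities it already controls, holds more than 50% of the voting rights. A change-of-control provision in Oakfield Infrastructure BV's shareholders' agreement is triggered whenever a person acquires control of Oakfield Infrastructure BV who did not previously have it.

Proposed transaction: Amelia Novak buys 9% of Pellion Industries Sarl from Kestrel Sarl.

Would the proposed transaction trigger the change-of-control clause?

The purchase adds only to Amelia's holdings (Kestrel's stake shrinks), so Amelia is the only person who could newly come to control Oakfield.
Amelia holds 100% of Rowan, so Amelia controls Rowan.
Rowan holds 100% of Oakfield, so Amelia controls Oakfield.
So Amelia already controls Oakfield before the transaction.
After the purchase, Amelia's direct stake in Pellion rises to 21% + 9% = 30%, and Kestrel's stake falls to 1%.
Amelia controlled Oakfield already, so this is not a new person acquiring control; every other person's position is unchanged or reduced.
No new person acquires control, so the clause is not triggered.

No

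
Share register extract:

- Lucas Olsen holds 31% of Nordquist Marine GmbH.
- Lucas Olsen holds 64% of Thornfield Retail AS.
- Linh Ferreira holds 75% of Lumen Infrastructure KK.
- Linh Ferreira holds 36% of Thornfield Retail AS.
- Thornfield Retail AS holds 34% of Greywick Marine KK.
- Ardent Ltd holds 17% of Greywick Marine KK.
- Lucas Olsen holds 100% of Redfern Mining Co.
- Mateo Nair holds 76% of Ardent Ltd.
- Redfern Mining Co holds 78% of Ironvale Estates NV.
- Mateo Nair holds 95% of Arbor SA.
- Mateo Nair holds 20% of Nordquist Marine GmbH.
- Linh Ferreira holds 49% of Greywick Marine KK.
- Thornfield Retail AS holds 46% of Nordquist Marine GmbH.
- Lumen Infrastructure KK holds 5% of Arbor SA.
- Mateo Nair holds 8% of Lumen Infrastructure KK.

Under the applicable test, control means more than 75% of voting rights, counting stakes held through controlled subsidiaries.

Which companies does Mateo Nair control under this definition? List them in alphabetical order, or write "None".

Mateo holds 76% of Ardent, so Mateo controls Ardent.
Mateo holds 95% of Arbor, so Mateo controls Arbor.
No other company's threshold is met.

Arbor SA, Ardent Ltd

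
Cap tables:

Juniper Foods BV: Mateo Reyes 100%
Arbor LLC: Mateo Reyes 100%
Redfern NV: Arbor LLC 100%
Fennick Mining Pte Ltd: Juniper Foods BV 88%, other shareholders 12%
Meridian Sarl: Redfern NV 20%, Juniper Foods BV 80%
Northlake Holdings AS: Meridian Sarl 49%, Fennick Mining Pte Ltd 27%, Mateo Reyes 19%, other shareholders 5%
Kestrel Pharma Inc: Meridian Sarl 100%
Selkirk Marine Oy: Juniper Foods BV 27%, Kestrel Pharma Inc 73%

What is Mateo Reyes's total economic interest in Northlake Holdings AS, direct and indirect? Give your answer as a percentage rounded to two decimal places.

Mateo reaches Northlake along 4 paths.
Via Arbor → Redfern → Meridian: 100% × 100% × 20% × 49% = 9.8%.
Via Juniper → Meridian: 100% × 80% × 49% = 39.2%.
Via Juniper → Fennick: 100% × 88% × 27% = 23.76%.
Direct stake: 19% = 19%.
Total: 9.8% + 39.2% + 23.76% + 19% = 91.76%.

91.76%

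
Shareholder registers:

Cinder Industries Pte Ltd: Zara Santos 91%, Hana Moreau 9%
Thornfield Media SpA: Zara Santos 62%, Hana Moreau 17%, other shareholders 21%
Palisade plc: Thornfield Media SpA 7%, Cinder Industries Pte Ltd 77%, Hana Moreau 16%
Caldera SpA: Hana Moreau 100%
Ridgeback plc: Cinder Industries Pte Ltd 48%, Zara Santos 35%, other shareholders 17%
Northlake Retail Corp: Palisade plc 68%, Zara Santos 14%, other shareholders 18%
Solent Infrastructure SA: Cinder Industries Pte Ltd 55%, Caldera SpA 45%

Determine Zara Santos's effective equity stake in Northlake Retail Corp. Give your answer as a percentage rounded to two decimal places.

Zara reaches Northlake along 3 paths.
Via Thornfield → Palisade: 62% × 7% × 68% = 2.9512%.
Via Cinder → Palisade: 91% × 77% × 68% = 47.6476%.
Direct stake: 14% = 14%.
Total: 2.9512% + 47.6476% + 14% = 64.5988%.
Rounded: 64.60%.

64.60%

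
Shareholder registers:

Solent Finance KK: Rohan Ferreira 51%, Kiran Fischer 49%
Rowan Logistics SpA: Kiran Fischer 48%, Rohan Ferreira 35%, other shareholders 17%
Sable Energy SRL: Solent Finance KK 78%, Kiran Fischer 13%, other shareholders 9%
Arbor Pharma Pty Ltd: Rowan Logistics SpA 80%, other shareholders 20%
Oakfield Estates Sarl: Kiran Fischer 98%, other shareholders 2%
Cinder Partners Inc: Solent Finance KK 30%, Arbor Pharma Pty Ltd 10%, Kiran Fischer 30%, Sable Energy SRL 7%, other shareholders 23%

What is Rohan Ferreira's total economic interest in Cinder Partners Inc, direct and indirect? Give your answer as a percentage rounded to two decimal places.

20.88%

Rohan reaches Cinder along 3 paths.
Via Solent: 51% × 30% = 15.3%.
Via Rowan → Arbor: 35% × 80% × 10% = 2.8%.
Via Solent → Sable: 51% × 78% × 7% = 2.7846%.
Total: 15.3% + 2.8% + 2.7846% = 20.8846%.
Rounded: 20.88%.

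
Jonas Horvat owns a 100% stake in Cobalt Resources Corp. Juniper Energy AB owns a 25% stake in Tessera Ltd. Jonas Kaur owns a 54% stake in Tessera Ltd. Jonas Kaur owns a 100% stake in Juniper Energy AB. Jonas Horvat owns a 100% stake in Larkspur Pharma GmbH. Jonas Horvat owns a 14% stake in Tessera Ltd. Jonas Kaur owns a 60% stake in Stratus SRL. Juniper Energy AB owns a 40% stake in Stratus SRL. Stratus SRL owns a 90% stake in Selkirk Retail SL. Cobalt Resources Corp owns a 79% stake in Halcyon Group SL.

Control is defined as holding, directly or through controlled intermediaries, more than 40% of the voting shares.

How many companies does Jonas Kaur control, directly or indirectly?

Jonas Kaur holds 100% of Juniper, so Jonas Kaur controls Juniper.
Juniper and Jonas Kaur together hold 40% + 60% = 100% of Stratus, so Jonas Kaur controls Stratus.
Juniper and Jonas Kaur together hold 25% + 54% = 79% of Tessera, so Jonas Kaur controls Tessera.
Stratus holds 90% of Selkirk, so Jonas Kaur controls Selkirk.
No other company's threshold is met.
Jonas Kaur controls 4 companies.

4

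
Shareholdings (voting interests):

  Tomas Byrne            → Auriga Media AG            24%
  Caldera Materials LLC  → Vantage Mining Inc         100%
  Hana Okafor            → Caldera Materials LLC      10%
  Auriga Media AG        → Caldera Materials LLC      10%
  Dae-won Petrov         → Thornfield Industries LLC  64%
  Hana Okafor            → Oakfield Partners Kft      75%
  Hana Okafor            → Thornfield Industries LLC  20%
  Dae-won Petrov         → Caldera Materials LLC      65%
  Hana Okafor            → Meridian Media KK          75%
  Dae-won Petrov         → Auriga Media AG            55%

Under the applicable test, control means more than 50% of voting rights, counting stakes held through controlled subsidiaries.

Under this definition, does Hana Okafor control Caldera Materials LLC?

No

Hana holds 75% of Meridian, so Hana controls Meridian.
Hana holds 75% of Oakfield, so Hana controls Oakfield.
In Caldera, Hana's side holds only 10%, not > 50%.
So Hana does not control Caldera.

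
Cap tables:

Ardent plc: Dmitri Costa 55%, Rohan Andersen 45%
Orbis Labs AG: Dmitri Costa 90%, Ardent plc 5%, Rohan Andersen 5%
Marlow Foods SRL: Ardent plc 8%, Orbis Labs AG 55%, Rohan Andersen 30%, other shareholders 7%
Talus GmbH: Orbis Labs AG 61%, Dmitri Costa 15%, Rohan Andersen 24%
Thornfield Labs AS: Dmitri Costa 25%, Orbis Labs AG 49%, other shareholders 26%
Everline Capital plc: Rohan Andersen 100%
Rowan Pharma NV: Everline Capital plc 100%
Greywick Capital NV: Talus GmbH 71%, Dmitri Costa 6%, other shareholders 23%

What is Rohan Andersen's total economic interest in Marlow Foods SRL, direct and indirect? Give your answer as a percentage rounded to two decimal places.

Rohan reaches Marlow along 4 paths.
Via Ardent: 45% × 8% = 3.6%.
Via Ardent → Orbis: 45% × 5% × 55% = 1.2375%.
Via Orbis: 5% × 55% = 2.75%.
Direct stake: 30% = 30%.
Total: 3.6% + 1.2375% + 2.75% + 30% = 37.5875%.
Rounded: 37.59%.

37.59%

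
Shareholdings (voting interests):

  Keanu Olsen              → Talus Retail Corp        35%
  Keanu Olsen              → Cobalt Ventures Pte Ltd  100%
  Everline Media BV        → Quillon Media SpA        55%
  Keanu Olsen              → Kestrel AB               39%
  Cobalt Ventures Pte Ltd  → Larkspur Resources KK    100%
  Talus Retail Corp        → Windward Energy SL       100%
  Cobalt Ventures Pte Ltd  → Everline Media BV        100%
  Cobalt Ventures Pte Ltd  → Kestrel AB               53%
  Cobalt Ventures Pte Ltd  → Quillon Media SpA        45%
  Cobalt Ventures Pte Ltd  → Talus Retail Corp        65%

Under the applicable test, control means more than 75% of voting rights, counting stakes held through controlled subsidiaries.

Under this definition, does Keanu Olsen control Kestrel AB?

Yes

Keanu holds 100% of Cobalt, so Keanu controls Cobalt.
Keanu and Cobalt together hold 39% + 53% = 92% of Kestrel, so Keanu controls Kestrel.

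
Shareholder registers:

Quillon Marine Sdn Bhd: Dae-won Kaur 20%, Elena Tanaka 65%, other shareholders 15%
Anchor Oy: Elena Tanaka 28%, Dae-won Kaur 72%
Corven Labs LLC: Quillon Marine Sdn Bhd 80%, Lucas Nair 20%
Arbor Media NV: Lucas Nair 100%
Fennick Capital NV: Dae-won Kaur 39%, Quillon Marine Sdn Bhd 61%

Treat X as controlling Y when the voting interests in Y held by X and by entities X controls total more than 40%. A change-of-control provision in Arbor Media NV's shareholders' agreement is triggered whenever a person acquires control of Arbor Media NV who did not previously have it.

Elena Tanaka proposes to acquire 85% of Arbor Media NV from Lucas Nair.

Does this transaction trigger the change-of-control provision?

The purchase adds only to Elena's holdings (Lucas's stake shrinks), so Elena is the only person who could newly come to control Arbor.
Elena holds 65% of Quillon, so Elena controls Quillon.
Quillon holds 80% of Corven, so Elena controls Corven.
Quillon holds 61% of Fennick, so Elena controls Fennick.
Neither Elena nor any entity Elena controls holds any voting interest in Arbor.
So before the transaction, Elena does not control Arbor.
After the purchase, Elena holds 85% of Arbor directly, and Lucas's stake falls to 15%.
Elena holds 85% of Arbor, so Elena controls Arbor.
Elena did not control Arbor before and does after, so the clause is triggered.

Yes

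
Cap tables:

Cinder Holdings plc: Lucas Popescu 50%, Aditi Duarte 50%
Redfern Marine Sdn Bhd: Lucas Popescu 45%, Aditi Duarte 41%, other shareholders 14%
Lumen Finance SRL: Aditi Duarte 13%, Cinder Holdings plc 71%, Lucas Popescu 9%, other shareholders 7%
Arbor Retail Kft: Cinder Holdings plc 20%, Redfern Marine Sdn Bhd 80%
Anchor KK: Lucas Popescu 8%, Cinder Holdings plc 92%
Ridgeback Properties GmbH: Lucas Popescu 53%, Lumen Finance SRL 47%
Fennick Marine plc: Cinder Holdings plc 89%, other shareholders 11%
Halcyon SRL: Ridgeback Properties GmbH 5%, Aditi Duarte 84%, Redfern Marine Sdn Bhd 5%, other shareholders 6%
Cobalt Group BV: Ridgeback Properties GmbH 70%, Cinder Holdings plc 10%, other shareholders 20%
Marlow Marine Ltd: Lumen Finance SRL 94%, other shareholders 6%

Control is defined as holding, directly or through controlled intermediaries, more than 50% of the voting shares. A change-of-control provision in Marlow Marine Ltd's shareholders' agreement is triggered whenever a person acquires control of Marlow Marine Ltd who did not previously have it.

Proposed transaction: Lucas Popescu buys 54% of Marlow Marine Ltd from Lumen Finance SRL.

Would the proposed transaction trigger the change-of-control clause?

The purchase adds only to Lucas's holdings (Lumen's stake shrinks), so Lucas is the only person who could newly come to control Marlow.
Lucas holds 53% of Ridgeback, so Lucas controls Ridgeback.
Ridgeback holds 70% of Cobalt, so Lucas controls Cobalt.
Neither Lucas nor any entity Lucas controls holds any voting interest in Marlow.
So before the transaction, Lucas does not control Marlow.
After the purchase, Lucas holds 54% of Marlow directly, and Lumen's stake falls to 40%.
Lucas holds 54% of Marlow, so Lucas controls Marlow.
Lucas did not control Marlow before and does after, so the clause is triggered.

Yes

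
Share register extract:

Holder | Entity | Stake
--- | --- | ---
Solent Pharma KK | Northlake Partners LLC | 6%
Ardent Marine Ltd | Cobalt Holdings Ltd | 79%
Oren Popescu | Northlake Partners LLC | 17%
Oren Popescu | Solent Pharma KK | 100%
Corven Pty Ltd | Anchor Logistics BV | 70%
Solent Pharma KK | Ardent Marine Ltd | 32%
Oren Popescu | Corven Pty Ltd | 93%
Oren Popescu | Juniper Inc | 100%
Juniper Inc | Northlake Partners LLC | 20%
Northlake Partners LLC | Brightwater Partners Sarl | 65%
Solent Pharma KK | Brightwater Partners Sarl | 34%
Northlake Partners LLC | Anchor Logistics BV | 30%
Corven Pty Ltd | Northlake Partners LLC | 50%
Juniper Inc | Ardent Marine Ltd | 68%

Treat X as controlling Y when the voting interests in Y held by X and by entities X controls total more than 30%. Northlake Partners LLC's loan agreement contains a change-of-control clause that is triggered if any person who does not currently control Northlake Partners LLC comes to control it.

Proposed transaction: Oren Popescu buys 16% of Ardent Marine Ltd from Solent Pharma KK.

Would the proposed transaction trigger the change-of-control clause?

No

The purchase adds only to Oren's holdings (Solent's stake shrinks), so Oren is the only person who could newly come to control Northlake.
Oren holds 100% of Juniper, so Oren controls Juniper.
Oren holds 100% of Solent, so Oren controls Solent.
Oren holds 93% of Corven, so Oren controls Corven.
Juniper and Corven and Oren and Solent together hold 20% + 50% + 17% + 6% = 93% of Northlake, so Oren controls Northlake.
So Oren already controls Northlake before the transaction.
After the purchase, Oren holds 16% of Ardent directly, and Solent's stake falls to 16%.
Oren controlled Northlake already, so this is not a new person acquiring control; every other person's position is unchanged or reduced.
No new person acquires control, so the clause is not triggered.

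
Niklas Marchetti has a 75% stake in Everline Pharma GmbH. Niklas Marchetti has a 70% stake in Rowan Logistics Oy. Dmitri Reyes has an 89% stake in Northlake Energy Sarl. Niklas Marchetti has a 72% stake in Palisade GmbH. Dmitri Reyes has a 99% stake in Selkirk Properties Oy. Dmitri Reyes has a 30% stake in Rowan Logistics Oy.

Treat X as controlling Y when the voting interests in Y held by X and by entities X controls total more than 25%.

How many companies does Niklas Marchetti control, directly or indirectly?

Niklas holds 70% of Rowan, so Niklas controls Rowan.
Niklas holds 75% of Everline, so Niklas controls Everline.
Niklas holds 72% of Palisade, so Niklas controls Palisade.
No other company's threshold is met.
Niklas controls 3 companies.

3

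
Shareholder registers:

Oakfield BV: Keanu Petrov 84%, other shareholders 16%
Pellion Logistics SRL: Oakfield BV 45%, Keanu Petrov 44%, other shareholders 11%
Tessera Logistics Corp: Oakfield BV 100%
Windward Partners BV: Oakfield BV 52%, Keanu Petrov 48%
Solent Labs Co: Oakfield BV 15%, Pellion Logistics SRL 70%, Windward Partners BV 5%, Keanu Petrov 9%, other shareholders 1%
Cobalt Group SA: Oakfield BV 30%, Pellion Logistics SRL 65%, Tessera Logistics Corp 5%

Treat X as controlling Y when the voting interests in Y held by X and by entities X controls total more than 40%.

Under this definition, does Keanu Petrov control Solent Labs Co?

Yes

Keanu holds 84% of Oakfield, so Keanu controls Oakfield.
Oakfield and Keanu together hold 52% + 48% = 100% of Windward, so Keanu controls Windward.
Oakfield and Keanu together hold 45% + 44% = 89% of Pellion, so Keanu controls Pellion.
Oakfield and Pellion and Windward and Keanu together hold 15% + 70% + 5% + 9% = 99% of Solent, so Keanu controls Solent.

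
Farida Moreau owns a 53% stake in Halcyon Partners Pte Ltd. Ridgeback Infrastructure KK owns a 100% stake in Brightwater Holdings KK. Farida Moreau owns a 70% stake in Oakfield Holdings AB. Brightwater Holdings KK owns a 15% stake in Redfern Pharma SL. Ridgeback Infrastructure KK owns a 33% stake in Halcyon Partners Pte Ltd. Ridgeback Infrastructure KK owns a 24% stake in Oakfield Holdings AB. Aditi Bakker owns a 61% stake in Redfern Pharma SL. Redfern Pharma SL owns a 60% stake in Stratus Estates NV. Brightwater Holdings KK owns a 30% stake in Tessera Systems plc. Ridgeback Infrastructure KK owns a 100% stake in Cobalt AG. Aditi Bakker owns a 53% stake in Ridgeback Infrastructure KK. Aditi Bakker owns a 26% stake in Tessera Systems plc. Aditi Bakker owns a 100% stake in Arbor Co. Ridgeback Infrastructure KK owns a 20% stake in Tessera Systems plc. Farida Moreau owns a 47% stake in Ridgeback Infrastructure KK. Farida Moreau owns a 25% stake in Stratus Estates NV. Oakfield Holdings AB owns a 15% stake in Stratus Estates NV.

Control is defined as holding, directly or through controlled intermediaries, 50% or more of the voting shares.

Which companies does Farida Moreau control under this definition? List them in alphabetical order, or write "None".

Farida holds 53% of Halcyon, so Farida controls Halcyon.
Farida holds 70% of Oakfield, so Farida controls Oakfield.
No other company's threshold is met.

Halcyon Partners Pte Ltd, Oakfield Holdings AB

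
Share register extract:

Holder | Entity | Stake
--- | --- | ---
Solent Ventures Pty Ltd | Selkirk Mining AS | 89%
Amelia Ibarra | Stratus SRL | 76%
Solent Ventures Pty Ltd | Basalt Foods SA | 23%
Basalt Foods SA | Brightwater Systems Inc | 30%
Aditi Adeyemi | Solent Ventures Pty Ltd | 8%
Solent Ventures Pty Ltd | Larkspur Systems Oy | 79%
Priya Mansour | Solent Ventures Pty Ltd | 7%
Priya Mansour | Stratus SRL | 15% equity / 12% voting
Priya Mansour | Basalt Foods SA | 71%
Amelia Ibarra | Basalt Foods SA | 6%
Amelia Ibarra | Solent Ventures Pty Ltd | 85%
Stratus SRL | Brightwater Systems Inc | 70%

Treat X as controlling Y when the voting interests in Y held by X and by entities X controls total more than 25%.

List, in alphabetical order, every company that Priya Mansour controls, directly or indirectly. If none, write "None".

Basalt Foods SA, Brightwater Systems Inc

Priya holds 71% of Basalt, so Priya controls Basalt.
Basalt holds 30% of Brightwater, so Priya controls Brightwater.
No other company's threshold is met.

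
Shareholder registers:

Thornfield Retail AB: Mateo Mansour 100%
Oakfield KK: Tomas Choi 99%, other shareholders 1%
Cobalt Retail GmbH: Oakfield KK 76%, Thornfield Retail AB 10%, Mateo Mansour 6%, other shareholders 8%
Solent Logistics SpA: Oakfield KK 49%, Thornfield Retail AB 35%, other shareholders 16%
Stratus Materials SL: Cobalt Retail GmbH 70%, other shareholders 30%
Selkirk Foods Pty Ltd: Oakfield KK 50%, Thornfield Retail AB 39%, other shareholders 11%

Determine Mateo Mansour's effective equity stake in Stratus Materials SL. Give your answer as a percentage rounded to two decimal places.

11.20%

Mateo reaches Stratus along 2 paths.
Via Thornfield → Cobalt: 100% × 10% × 70% = 7%.
Via Cobalt: 6% × 70% = 4.2%.
Total: 7% + 4.2% = 11.2%.
Rounded: 11.20%.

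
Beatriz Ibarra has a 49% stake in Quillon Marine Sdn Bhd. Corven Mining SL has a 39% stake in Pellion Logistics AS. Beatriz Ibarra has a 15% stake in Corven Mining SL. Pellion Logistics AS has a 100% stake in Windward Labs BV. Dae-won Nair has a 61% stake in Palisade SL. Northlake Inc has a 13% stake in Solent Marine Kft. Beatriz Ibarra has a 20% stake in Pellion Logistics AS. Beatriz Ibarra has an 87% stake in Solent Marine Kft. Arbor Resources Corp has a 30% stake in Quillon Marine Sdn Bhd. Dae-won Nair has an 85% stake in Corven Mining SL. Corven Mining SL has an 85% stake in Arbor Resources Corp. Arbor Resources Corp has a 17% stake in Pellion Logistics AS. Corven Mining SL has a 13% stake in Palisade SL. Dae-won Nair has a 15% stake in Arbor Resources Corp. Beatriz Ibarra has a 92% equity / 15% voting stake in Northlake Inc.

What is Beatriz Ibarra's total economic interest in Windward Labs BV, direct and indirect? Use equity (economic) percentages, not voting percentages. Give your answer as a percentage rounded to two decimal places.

28.02%

Beatriz reaches Windward along 3 paths.
Via Corven → Pellion: 15% × 39% × 100% = 5.85%.
Via Corven → Arbor → Pellion: 15% × 85% × 17% × 100% = 2.1675%.
Via Pellion: 20% × 100% = 20%.
Total: 5.85% + 2.1675% + 20% = 28.0175%.
Rounded: 28.02%.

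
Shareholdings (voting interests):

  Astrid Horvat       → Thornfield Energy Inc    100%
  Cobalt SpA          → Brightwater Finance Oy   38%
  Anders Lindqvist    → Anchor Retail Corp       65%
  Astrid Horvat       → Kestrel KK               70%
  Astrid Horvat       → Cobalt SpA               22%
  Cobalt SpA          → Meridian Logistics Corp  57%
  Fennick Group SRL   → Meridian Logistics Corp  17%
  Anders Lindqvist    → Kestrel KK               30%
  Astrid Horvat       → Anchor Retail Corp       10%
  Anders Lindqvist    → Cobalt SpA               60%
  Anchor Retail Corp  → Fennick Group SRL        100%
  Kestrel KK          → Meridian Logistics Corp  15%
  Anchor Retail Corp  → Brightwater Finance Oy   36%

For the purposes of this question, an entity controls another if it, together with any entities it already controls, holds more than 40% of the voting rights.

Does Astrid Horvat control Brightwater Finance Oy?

Astrid holds 70% of Kestrel, so Astrid controls Kestrel.
Astrid holds 100% of Thornfield, so Astrid controls Thornfield.
Neither Astrid nor any entity Astrid controls holds any voting interest in Brightwater.
So Astrid does not control Brightwater.

No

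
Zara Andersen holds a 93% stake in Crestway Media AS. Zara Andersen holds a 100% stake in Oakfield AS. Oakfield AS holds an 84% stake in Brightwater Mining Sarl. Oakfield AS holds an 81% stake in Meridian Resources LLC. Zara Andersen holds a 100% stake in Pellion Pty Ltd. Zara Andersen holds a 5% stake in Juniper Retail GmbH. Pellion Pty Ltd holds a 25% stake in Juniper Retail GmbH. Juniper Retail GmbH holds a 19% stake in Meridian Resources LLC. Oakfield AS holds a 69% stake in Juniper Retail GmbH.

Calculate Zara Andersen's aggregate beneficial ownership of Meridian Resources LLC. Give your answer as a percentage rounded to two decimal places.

Zara reaches Meridian along 4 paths.
Via Oakfield → Juniper: 100% × 69% × 19% = 13.11%.
Via Juniper: 5% × 19% = 0.95%.
Via Pellion → Juniper: 100% × 25% × 19% = 4.75%.
Via Oakfield: 100% × 81% = 81%.
Total: 13.11% + 0.95% + 4.75% + 81% = 99.81%.

99.81%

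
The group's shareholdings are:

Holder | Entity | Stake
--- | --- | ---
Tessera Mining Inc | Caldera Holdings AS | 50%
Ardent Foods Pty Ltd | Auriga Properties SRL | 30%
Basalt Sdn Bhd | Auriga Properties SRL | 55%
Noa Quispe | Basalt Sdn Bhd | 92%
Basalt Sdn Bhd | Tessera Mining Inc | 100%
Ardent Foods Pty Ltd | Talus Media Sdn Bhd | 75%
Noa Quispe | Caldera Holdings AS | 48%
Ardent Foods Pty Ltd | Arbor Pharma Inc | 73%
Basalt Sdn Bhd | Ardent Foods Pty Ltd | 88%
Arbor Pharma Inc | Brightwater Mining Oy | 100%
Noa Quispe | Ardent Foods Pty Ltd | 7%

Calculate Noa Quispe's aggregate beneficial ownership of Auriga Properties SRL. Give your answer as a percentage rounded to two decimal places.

76.99%

Noa reaches Auriga along 3 paths.
Via Basalt: 92% × 55% = 50.6%.
Via Basalt → Ardent: 92% × 88% × 30% = 24.288%.
Via Ardent: 7% × 30% = 2.1%.
Total: 50.6% + 24.288% + 2.1% = 76.988%.
Rounded: 76.99%.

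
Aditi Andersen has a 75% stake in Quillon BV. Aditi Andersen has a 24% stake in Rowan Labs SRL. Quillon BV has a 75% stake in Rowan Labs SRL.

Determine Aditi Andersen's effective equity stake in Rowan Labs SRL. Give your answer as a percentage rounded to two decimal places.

Aditi reaches Rowan along 2 paths.
Via Quillon: 75% × 75% = 56.25%.
Direct stake: 24% = 24%.
Total: 56.25% + 24% = 80.25%.

80.25%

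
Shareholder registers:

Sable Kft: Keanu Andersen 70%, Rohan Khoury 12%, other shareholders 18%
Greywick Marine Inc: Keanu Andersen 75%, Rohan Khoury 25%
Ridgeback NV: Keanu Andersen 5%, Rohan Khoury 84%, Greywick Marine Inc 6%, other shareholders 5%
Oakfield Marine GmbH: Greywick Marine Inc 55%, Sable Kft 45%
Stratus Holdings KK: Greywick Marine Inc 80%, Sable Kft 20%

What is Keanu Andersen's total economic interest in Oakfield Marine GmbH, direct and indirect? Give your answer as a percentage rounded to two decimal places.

Keanu reaches Oakfield along 2 paths.
Via Greywick: 75% × 55% = 41.25%.
Via Sable: 70% × 45% = 31.5%.
Total: 41.25% + 31.5% = 72.75%.

72.75%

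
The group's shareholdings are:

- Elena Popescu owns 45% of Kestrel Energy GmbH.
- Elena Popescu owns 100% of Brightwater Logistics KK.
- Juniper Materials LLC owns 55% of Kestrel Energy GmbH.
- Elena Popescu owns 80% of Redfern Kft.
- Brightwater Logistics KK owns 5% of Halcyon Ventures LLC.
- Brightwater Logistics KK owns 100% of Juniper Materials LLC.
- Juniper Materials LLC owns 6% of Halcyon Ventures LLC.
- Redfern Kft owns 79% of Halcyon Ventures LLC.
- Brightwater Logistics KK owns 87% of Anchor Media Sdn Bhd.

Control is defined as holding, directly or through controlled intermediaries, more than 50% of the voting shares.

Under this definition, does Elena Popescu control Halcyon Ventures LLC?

Yes

Elena holds 80% of Redfern, so Elena controls Redfern.
Elena holds 100% of Brightwater, so Elena controls Brightwater.
Brightwater holds 100% of Juniper, so Elena controls Juniper.
Redfern and Brightwater and Juniper together hold 79% + 5% + 6% = 90% of Halcyon, so Elena controls Halcyon.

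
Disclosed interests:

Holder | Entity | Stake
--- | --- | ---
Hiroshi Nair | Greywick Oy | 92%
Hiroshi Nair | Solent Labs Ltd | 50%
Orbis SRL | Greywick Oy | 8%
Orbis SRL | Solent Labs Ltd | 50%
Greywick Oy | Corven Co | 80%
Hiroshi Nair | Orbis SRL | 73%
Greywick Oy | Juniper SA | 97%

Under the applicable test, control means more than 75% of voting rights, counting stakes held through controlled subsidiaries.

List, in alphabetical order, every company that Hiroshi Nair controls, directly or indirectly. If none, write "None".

Corven Co, Greywick Oy, Juniper SA

Hiroshi holds 92% of Greywick, so Hiroshi controls Greywick.
Greywick holds 97% of Juniper, so Hiroshi controls Juniper.
Greywick holds 80% of Corven, so Hiroshi controls Corven.
No other company's threshold is met.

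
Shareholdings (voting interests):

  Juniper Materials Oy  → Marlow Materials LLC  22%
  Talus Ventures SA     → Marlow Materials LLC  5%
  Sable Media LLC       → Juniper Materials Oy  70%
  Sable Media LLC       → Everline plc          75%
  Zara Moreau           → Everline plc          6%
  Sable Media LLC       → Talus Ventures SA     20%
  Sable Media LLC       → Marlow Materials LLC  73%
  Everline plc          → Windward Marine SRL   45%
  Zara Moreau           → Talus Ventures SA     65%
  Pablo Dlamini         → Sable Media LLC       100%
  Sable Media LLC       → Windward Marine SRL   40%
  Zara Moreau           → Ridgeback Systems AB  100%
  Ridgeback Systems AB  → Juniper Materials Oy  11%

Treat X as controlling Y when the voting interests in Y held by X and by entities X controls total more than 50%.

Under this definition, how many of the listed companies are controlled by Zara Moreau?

Zara holds 100% of Ridgeback, so Zara controls Ridgeback.
Zara holds 65% of Talus, so Zara controls Talus.
No other company's threshold is met.
Zara controls 2 companies.

2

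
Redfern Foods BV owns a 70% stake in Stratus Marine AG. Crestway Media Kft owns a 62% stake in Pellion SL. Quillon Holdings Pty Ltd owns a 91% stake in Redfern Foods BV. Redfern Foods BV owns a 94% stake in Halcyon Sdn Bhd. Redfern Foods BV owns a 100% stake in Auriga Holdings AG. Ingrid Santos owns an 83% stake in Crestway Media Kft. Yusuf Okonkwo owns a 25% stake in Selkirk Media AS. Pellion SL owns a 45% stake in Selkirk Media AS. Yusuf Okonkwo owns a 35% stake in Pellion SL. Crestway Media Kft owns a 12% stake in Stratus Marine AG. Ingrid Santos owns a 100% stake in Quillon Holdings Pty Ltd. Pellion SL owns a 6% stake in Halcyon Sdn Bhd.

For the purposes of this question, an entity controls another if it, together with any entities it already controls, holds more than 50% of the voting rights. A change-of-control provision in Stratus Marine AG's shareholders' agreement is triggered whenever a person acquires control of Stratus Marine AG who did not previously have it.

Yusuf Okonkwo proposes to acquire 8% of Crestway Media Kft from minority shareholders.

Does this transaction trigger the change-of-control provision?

The purchase changes only Yusuf's holdings, so Yusuf is the only person who could newly come to control Stratus.
Yusuf's largest direct stake is 35% in Pellion, which does not meet the threshold, so Yusuf controls no company.
Neither Yusuf nor any entity Yusuf controls holds any voting interest in Stratus.
So before the transaction, Yusuf does not control Stratus.
After the purchase, Yusuf holds 8% of Crestway directly.
Yusuf's side now holds 8% of Crestway, not > 50%, so Yusuf still does not control Crestway.
After the transaction, neither Yusuf nor any entity Yusuf controls holds a voting interest in Stratus, so Yusuf still does not control it.
No new person acquires control, so the clause is not triggered.

No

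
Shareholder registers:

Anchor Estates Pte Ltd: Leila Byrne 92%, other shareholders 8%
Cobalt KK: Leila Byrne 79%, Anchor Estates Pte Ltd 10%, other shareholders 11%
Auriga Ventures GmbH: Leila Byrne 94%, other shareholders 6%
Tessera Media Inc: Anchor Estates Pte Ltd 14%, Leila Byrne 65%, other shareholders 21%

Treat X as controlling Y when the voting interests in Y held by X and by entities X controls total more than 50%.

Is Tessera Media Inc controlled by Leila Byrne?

Leila holds 92% of Anchor, so Leila controls Anchor.
Anchor and Leila together hold 14% + 65% = 79% of Tessera, so Leila controls Tessera.

Yes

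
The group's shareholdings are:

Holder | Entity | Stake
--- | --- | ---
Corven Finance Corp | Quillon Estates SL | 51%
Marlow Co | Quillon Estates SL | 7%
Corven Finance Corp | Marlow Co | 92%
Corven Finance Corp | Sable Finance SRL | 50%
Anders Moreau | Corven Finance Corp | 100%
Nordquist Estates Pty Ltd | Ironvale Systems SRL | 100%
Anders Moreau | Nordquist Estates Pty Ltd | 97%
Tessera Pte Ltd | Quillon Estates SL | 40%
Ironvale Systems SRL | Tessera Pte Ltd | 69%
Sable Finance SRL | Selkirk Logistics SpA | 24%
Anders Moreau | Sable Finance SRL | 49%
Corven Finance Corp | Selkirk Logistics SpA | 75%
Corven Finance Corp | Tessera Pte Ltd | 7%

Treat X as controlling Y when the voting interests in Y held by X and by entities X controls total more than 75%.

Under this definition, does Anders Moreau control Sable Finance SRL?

Yes

Anders holds 100% of Corven, so Anders controls Corven.
Anders and Corven together hold 49% + 50% = 99% of Sable, so Anders controls Sable.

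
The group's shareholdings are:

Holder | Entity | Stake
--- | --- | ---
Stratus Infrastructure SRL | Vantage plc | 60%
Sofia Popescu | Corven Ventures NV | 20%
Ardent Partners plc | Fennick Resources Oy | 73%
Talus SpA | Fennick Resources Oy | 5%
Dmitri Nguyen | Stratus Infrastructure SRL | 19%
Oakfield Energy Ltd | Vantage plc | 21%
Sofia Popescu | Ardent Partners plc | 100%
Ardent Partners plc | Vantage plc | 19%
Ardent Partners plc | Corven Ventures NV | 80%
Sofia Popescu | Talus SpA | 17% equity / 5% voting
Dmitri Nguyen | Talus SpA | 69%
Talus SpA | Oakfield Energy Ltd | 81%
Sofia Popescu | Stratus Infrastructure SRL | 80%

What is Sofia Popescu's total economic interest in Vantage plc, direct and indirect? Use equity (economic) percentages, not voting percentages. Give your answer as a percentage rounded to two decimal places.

Sofia reaches Vantage along 3 paths.
Via Stratus: 80% × 60% = 48%.
Via Talus → Oakfield: 17% × 81% × 21% = 2.8917%.
Via Ardent: 100% × 19% = 19%.
Total: 48% + 2.8917% + 19% = 69.8917%.
Rounded: 69.89%.

69.89%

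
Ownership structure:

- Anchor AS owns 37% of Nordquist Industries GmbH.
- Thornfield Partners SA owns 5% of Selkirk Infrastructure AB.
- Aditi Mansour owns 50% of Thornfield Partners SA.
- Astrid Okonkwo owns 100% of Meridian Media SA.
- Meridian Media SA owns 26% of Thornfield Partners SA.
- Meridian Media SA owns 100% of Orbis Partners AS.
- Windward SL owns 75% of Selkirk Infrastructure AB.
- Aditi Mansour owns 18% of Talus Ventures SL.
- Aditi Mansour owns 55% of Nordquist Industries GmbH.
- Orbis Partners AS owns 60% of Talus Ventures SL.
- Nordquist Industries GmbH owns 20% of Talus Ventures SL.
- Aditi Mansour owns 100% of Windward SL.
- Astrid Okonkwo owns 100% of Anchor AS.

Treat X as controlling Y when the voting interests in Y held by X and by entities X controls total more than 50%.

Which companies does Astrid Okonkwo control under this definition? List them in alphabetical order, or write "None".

Anchor AS, Meridian Media SA, Orbis Partners AS, Talus Ventures SL

Astrid holds 100% of Meridian, so Astrid controls Meridian.
Astrid holds 100% of Anchor, so Astrid controls Anchor.
Meridian holds 100% of Orbis, so Astrid controls Orbis.
Orbis holds 60% of Talus, so Astrid controls Talus.
No other company's threshold is met.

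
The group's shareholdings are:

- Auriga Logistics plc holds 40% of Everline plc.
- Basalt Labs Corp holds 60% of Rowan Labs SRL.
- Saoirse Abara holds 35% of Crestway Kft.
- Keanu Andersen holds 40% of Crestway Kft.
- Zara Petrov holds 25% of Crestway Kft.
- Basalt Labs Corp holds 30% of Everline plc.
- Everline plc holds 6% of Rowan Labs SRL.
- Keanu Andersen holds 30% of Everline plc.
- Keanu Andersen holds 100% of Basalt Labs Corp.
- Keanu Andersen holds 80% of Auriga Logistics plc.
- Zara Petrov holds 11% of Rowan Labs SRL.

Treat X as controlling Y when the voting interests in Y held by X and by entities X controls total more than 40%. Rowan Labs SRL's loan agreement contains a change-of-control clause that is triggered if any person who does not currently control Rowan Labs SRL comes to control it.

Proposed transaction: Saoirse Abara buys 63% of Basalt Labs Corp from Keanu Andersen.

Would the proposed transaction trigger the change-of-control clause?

The purchase adds only to Saoirse's holdings (Keanu's stake shrinks), so Saoirse is the only person who could newly come to control Rowan.
Saoirse's largest direct stake is 35% in Crestway, which does not meet the threshold, so Saoirse controls no company.
Neither Saoirse nor any entity Saoirse controls holds any voting interest in Rowan.
So before the transaction, Saoirse does not control Rowan.
After the purchase, Saoirse holds 63% of Basalt directly, and Keanu's stake falls to 37%.
Saoirse holds 63% of Basalt, so Saoirse controls Basalt.
Basalt holds 60% of Rowan, so Saoirse controls Rowan.
Saoirse did not control Rowan before and does after, so the clause is triggered.

Yes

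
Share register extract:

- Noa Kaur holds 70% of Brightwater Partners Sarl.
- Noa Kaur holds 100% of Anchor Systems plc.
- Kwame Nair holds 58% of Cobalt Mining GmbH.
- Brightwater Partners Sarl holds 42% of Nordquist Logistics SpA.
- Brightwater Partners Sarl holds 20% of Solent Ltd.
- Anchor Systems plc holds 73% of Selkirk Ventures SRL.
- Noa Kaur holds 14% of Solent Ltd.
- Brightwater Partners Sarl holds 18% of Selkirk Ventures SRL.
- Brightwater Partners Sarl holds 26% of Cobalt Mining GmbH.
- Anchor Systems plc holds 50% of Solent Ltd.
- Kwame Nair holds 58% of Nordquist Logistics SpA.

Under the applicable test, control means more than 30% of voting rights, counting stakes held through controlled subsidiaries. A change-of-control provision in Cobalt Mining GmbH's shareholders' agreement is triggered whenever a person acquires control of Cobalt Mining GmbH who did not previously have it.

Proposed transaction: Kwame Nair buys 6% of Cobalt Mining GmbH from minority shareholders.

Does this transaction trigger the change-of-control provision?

The purchase changes only Kwame's holdings, so Kwame is the only person who could newly come to control Cobalt.
Kwame holds 58% of Cobalt, so Kwame controls Cobalt.
So Kwame already controls Cobalt before the transaction.
After the purchase, Kwame's direct stake in Cobalt rises to 58% + 6% = 64%.
Kwame controlled Cobalt already, so this is not a new person acquiring control; every other person's position is unchanged or reduced.
No new person acquires control, so the clause is not triggered.

No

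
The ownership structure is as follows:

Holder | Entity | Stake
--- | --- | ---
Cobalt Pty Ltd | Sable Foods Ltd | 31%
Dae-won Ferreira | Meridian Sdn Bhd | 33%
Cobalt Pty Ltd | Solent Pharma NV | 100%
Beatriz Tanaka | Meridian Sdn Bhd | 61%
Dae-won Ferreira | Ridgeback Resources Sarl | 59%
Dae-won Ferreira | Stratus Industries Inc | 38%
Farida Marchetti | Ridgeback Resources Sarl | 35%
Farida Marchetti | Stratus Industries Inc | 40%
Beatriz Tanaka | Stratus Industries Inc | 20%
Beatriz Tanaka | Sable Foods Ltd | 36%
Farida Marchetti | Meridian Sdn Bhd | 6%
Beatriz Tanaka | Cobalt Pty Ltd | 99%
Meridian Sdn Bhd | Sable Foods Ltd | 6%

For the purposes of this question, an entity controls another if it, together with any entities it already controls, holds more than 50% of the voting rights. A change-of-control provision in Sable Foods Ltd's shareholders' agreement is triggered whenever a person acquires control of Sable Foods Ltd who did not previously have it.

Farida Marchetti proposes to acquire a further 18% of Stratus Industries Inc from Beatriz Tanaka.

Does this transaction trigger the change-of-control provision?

No

The purchase adds only to Farida's holdings (Beatriz's stake shrinks), so Farida is the only person who could newly come to control Sable.
Farida's largest direct stake is 40% in Stratus, which does not meet the threshold, so Farida controls no company.
Neither Farida nor any entity Farida controls holds any voting interest in Sable.
So before the transaction, Farida does not control Sable.
After the purchase, Farida's direct stake in Stratus rises to 40% + 18% = 58%, and Beatriz's stake falls to 2%.
Farida holds 58% of Stratus, so Farida controls Stratus.
After the transaction, neither Farida nor any entity Farida controls holds a voting interest in Sable, so Farida still does not control it.
No new person acquires control, so the clause is not triggered.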